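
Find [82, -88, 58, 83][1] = -88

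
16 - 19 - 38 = -41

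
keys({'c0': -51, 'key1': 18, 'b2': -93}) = ['c0', 'key1', 'b2']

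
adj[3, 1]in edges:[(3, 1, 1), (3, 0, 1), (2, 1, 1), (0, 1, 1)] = 1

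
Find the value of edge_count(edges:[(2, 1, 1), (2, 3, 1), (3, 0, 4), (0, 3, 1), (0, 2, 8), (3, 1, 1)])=6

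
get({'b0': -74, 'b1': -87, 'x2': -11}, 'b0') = -74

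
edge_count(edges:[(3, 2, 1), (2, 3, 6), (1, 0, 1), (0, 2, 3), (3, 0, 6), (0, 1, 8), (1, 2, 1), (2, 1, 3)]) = 8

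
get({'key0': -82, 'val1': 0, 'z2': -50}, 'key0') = -82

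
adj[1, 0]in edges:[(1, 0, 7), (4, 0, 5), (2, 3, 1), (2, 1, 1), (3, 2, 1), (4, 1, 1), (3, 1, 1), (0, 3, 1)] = 7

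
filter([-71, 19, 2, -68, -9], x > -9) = keep x where x > -9: -71✗, 19✓, 2✓, -68✗, -9✗
= [19, 2]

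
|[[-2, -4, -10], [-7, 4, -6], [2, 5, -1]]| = (1)*(-2)*det([[4, -6], [5, -1]]) + (-1)*(-4)*det([[-7, -6], [2, -1]]) + (1)*(-10)*det([[-7, 4], [2, 5]])
= -52 + 76 + 430
= 454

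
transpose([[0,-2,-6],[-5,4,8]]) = [[0, -5], [-2, 4], [-6, 8]]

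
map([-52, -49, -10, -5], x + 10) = -52+10=-42, -49+10=-39, -10+10=0, -5+10=5
= [-42, -39, 0, 5]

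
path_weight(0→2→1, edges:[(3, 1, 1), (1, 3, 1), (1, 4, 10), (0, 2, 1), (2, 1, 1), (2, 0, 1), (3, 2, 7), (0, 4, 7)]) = 2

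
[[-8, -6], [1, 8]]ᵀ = [[-8, 1], [-6, 8]]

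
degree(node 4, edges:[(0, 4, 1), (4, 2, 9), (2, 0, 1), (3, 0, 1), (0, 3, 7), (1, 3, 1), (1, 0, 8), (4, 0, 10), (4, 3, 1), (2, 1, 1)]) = 4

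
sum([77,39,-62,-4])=77 + 39 + (-62) + (-4)
= 50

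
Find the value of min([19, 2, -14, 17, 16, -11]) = -14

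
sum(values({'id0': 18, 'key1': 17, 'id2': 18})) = 53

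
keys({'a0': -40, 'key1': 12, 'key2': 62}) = ['a0', 'key1', 'key2']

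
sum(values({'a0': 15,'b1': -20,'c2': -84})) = 15 + (-20) + (-84)
= -89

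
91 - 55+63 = 99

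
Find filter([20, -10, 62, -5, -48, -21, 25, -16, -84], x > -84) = keep x where x > -84: 20✓, -10✓, 62✓, -5✓, -48✓, -21✓, 25✓, -16✓, -84✗
= [20, -10, 62, -5, -48, -21, 25, -16]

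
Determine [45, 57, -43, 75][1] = 57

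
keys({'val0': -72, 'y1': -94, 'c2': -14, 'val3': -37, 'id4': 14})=['val0', 'y1', 'c2', 'val3', 'id4']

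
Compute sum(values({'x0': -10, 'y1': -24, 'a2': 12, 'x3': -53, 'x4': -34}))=-109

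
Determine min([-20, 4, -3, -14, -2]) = -20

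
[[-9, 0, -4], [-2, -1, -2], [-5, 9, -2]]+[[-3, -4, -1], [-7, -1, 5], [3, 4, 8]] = [[-12, -4, -5], [-9, -2, 3], [-2, 13, 6]]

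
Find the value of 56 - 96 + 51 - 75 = -64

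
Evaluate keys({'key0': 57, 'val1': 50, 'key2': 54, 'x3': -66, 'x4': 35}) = ['key0', 'val1', 'key2', 'x3', 'x4']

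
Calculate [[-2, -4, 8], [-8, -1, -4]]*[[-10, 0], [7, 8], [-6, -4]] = [[-56, -64], [97, 8]]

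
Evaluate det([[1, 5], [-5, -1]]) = (1)*(-1) - (5)*(-5)
= 24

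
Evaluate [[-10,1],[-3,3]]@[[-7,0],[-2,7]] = [[68, 7], [15, 21]]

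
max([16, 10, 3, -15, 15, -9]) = 16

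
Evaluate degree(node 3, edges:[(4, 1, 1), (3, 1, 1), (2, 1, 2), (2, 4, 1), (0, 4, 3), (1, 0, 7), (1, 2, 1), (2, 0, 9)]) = incident: (3,1)
= 1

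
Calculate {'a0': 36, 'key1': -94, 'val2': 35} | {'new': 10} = {'a0': 36, 'key1': -94, 'val2': 35, 'new': 10}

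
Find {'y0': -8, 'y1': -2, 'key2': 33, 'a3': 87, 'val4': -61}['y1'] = -2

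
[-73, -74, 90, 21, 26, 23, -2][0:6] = [-73, -74, 90, 21, 26, 23]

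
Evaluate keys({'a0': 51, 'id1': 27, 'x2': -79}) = ['a0', 'id1', 'x2']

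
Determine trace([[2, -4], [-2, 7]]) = diagonal: 2 + 7
= 9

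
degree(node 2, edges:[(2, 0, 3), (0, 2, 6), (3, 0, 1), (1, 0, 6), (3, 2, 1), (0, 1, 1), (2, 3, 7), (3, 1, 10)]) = incident: (2,0), (0,2), (3,2), (2,3)
= 4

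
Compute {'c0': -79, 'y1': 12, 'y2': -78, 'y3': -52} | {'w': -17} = {'c0': -79, 'y1': 12, 'y2': -78, 'y3': -52, 'w': -17}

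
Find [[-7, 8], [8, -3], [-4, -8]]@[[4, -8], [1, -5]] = C[0][0] = (-7)*(4) + (8)*(1) = -20
C[0][1] = (-7)*(-8) + (8)*(-5) = 16
C[1][0] = (8)*(4) + (-3)*(1) = 29
C[1][1] = (8)*(-8) + (-3)*(-5) = -49
C[2][0] = (-4)*(4) + (-8)*(1) = -24
C[2][1] = (-4)*(-8) + (-8)*(-5) = 72
= [[-20, 16], [29, -49], [-24, 72]]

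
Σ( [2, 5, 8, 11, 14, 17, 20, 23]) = 2 + 5 + 8 + 11 + 14 + 17 + 20 + 23
= 100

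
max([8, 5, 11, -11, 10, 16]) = 16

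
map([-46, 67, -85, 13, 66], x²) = [2116, 4489, 7225, 169, 4356]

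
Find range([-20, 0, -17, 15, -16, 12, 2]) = 35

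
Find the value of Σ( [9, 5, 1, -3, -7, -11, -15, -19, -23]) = 9 + 5 + 1 + (-3) + (-7) + (-11) + (-15) + (-19) + (-23)
= -63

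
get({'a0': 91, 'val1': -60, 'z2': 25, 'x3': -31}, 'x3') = -31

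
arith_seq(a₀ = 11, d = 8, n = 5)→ a_0 = 11 + 0*8 = 11
a_1 = 11 + 1*8 = 19
a_2 = 11 + 2*8 = 27
...
= [11, 19, 27, 35, 43]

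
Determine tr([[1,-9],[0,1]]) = diagonal: 1 + 1
= 2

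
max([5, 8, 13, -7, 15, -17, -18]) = 15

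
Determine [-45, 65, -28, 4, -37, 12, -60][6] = -60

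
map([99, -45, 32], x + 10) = 99+10=109, -45+10=-35, 32+10=42
= [109, -35, 42]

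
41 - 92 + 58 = 7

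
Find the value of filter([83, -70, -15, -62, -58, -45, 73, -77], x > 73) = [83]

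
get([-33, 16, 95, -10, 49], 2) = 95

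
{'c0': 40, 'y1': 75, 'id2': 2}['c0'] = 40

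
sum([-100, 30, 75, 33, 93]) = (-100) + 30 + 75 + 33 + 93
= 131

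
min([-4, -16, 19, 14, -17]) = -17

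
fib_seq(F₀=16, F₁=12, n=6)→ F_2 = F_1 + F_0 = 28
F_3 = F_2 + F_1 = 40
F_4 = F_3 + F_2 = 68
...
= [16, 12, 28, 40, 68, 108]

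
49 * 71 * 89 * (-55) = -17029705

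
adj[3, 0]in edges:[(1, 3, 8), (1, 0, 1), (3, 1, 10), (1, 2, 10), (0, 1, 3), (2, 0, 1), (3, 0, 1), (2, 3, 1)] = 1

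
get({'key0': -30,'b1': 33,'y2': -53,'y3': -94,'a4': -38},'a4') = -38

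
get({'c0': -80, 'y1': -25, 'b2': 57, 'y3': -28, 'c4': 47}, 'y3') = -28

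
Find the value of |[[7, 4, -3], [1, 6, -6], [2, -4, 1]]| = (1)*(7)*det([[6, -6], [-4, 1]]) + (-1)*(4)*det([[1, -6], [2, 1]]) + (1)*(-3)*det([[1, 6], [2, -4]])
= -126 + -52 + 48
= -130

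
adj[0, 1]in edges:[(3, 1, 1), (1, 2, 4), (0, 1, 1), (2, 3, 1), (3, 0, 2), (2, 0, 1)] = 1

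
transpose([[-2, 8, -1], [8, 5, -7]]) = [[-2, 8], [8, 5], [-1, -7]]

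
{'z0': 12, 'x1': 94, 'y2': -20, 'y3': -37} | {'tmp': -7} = {'z0': 12, 'x1': 94, 'y2': -20, 'y3': -37, 'tmp': -7}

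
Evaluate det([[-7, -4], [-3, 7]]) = -61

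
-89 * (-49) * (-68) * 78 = -23130744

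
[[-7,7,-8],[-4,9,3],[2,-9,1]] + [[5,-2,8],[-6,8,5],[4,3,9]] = [[-2, 5, 0], [-10, 17, 8], [6, -6, 10]]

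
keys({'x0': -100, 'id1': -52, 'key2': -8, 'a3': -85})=['x0', 'id1', 'key2', 'a3']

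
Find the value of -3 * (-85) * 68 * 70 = 1213800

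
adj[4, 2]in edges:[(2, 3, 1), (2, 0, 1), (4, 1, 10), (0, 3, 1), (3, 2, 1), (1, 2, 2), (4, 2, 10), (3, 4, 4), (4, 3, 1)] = 10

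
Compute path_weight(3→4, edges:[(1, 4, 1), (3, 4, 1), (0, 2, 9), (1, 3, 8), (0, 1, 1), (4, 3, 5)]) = 1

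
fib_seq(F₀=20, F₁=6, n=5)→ F_2 = F_1 + F_0 = 26
F_3 = F_2 + F_1 = 32
F_4 = F_3 + F_2 = 58
= [20, 6, 26, 32, 58]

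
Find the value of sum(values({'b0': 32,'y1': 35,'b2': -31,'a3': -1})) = 32 + 35 + (-31) + (-1)
= 35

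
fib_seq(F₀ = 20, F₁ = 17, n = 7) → F_2 = F_1 + F_0 = 37
F_3 = F_2 + F_1 = 54
F_4 = F_3 + F_2 = 91
...
= [20, 17, 37, 54, 91, 145, 236]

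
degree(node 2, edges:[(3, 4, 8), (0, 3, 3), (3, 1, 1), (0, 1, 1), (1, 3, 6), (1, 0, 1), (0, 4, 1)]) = incident: none
= 0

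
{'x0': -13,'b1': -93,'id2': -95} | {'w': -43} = {'x0': -13, 'b1': -93, 'id2': -95, 'w': -43}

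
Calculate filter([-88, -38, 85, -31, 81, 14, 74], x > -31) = [85, 81, 14, 74]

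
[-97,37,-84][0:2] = [-97, 37]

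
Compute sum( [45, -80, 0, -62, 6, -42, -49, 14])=-168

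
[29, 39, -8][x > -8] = keep x where x > -8: 29✓, 39✓, -8✗
= [29, 39]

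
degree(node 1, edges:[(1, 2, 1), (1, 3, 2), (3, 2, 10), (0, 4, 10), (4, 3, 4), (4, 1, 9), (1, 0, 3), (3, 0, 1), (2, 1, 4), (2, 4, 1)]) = 5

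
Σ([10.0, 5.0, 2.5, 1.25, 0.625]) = 19.375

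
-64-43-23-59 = -189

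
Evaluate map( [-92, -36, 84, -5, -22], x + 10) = [-82, -26, 94, 5, -12]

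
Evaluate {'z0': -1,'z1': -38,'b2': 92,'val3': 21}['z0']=-1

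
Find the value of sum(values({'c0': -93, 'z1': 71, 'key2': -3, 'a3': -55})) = -80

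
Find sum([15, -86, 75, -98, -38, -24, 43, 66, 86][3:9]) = slice → [-98, -38, -24, 43, 66, 86]
(-98) + (-38) + (-24) + 43 + 66 + 86
= 35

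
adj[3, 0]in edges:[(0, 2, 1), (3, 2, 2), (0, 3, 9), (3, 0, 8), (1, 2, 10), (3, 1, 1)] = 8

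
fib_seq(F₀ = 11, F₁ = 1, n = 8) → [11, 1, 12, 13, 25, 38, 63, 101]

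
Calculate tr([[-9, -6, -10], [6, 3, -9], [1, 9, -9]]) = -15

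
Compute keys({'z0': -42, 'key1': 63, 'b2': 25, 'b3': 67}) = ['z0', 'key1', 'b2', 'b3']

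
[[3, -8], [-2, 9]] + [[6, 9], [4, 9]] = [[9, 1], [2, 18]]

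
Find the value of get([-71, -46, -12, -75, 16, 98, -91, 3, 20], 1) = -46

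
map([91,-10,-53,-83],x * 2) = 91*2=182, -10*2=-20, -53*2=-106, -83*2=-166
= [182, -20, -106, -166]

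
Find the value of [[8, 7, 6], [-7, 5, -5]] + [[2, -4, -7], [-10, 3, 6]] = [[10, 3, -1], [-17, 8, 1]]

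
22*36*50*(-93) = -3682800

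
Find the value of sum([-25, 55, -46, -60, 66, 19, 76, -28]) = 57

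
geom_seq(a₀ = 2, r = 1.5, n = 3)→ [2.0, 3.0, 4.5]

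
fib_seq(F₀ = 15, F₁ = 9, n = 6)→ F_2 = F_1 + F_0 = 24
F_3 = F_2 + F_1 = 33
F_4 = F_3 + F_2 = 57
...
= [15, 9, 24, 33, 57, 90]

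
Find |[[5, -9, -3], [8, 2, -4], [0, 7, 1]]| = 54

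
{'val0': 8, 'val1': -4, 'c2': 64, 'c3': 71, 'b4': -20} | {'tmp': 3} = {'val0': 8, 'val1': -4, 'c2': 64, 'c3': 71, 'b4': -20, 'tmp': 3}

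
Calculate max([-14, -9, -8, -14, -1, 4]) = 4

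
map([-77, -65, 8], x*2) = -77*2=-154, -65*2=-130, 8*2=16
= [-154, -130, 16]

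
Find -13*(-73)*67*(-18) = -1144494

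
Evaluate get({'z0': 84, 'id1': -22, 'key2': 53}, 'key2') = 53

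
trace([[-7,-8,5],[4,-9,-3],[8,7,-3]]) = diagonal: (-7) + (-9) + (-3)
= -19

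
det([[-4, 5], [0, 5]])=(-4)*(5) - (5)*(0)
= -20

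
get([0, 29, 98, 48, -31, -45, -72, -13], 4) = -31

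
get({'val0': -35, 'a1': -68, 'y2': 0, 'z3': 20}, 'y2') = 0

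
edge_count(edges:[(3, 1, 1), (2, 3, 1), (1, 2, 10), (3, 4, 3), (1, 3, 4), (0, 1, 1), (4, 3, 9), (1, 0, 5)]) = 8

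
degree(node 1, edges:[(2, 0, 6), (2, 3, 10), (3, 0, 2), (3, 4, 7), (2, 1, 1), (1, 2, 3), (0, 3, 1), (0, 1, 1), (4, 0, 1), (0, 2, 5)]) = incident: (2,1), (1,2), (0,1)
= 3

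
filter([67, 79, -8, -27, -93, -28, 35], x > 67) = keep x where x > 67: 67✗, 79✓, -8✗, -27✗, -93✗, -28✗, 35✗
= [79]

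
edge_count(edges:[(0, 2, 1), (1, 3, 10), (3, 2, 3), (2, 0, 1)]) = 4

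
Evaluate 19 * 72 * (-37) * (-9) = 455544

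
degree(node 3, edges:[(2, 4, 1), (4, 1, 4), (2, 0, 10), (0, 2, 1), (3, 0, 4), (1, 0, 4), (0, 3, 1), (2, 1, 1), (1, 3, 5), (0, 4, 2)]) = 3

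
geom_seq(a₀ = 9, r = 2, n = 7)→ a_0 = 9*2^0 = 9
a_1 = 9*2^1 = 18
a_2 = 9*2^2 = 36
...
= [9, 18, 36, 72, 144, 288, 576]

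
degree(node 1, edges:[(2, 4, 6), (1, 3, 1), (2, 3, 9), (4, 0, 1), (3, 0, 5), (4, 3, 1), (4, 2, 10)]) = incident: (1,3)
= 1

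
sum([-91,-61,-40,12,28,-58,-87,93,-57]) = -261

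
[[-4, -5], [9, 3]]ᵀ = [[-4, 9], [-5, 3]]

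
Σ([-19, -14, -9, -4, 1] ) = (-19) + (-14) + (-9) + (-4) + 1
= -45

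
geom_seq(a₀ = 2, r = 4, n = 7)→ [2, 8, 32, 128, 512, 2048, 8192]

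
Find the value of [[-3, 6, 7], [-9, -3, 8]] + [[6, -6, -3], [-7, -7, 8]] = [[3, 0, 4], [-16, -10, 16]]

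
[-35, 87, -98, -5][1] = 87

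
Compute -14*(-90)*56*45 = 3175200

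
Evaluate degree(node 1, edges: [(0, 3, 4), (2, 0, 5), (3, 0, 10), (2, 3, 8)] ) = incident: none
= 0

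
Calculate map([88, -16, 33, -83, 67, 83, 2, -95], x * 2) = 88*2=176, -16*2=-32, 33*2=66, -83*2=-166, 67*2=134, 83*2=166, 2*2=4, -95*2=-190
= [176, -32, 66, -166, 134, 166, 4, -190]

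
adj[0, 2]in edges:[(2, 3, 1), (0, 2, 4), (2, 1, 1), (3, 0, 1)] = 4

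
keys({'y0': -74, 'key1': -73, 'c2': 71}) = ['y0', 'key1', 'c2']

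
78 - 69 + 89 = 98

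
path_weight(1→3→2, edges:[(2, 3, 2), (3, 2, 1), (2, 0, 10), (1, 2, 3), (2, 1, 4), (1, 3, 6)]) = w(1→3)=6 + w(3→2)=1
= 7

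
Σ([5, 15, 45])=5 + 15 + 45
= 65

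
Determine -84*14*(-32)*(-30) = -1128960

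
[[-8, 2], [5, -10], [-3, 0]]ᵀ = [[-8, 5, -3], [2, -10, 0]]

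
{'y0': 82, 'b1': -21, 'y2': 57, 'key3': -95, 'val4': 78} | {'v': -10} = {'y0': 82, 'b1': -21, 'y2': 57, 'key3': -95, 'val4': 78, 'v': -10}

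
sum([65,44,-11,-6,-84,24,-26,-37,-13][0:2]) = slice → [65, 44]
65 + 44
= 109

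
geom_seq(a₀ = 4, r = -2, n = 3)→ a_0 = 4*(-2)^0 = 4
a_1 = 4*(-2)^1 = -8
a_2 = 4*(-2)^2 = 16
= [4, -8, 16]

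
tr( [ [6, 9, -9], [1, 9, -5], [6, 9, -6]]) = diagonal: 6 + 9 + (-6)
= 9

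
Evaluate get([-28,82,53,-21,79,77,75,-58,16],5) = 77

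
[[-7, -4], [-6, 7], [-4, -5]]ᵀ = [[-7, -6, -4], [-4, 7, -5]]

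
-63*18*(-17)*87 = 1677186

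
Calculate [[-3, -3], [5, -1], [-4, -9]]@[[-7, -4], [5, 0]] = C[0][0] = (-3)*(-7) + (-3)*(5) = 6
C[0][1] = (-3)*(-4) + (-3)*(0) = 12
C[1][0] = (5)*(-7) + (-1)*(5) = -40
C[1][1] = (5)*(-4) + (-1)*(0) = -20
C[2][0] = (-4)*(-7) + (-9)*(5) = -17
C[2][1] = (-4)*(-4) + (-9)*(0) = 16
= [[6, 12], [-40, -20], [-17, 16]]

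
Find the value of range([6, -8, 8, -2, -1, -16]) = 24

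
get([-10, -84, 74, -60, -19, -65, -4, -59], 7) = -59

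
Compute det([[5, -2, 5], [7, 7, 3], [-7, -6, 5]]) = (1)*(5)*det([[7, 3], [-6, 5]]) + (-1)*(-2)*det([[7, 3], [-7, 5]]) + (1)*(5)*det([[7, 7], [-7, -6]])
= 265 + 112 + 35
= 412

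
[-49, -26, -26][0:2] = [-49, -26]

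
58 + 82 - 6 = 134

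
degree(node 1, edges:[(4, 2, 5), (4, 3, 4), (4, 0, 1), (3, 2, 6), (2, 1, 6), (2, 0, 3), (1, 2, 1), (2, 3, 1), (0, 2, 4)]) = incident: (2,1), (1,2)
= 2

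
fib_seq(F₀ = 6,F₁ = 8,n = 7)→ F_2 = F_1 + F_0 = 14
F_3 = F_2 + F_1 = 22
F_4 = F_3 + F_2 = 36
...
= [6, 8, 14, 22, 36, 58, 94]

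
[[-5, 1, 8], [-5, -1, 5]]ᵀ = [[-5, -5], [1, -1], [8, 5]]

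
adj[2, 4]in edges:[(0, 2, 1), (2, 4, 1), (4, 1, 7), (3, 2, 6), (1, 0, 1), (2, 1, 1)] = 1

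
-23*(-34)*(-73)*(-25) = 1427150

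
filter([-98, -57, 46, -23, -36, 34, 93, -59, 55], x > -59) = keep x where x > -59: -98✗, -57✓, 46✓, -23✓, -36✓, 34✓, 93✓, -59✗, 55✓
= [-57, 46, -23, -36, 34, 93, 55]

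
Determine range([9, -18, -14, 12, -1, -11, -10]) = 30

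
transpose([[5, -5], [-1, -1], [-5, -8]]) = [[5, -1, -5], [-5, -1, -8]]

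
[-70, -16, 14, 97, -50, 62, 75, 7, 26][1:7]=[-16, 14, 97, -50, 62, 75]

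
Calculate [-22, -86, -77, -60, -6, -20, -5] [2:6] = [-77, -60, -6, -20]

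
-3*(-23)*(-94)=-6486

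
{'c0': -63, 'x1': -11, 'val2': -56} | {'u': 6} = {'c0': -63, 'x1': -11, 'val2': -56, 'u': 6}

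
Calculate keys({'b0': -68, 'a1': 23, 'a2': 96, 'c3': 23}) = ['b0', 'a1', 'a2', 'c3']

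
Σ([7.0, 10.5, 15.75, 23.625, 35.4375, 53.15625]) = 145.46875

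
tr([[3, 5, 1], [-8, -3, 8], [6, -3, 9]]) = diagonal: 3 + (-3) + 9
= 9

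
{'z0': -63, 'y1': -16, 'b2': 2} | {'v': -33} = {'z0': -63, 'y1': -16, 'b2': 2, 'v': -33}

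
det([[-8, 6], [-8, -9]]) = 120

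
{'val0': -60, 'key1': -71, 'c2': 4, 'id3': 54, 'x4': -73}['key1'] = -71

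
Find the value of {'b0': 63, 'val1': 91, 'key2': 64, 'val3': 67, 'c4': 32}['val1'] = 91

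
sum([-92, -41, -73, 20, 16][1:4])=-94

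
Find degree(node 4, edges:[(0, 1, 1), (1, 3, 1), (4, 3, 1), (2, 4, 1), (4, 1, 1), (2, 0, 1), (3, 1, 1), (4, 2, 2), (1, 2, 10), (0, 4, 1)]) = incident: (4,3), (2,4), (4,1), (4,2), (0,4)
= 5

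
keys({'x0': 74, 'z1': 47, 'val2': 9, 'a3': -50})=['x0', 'z1', 'val2', 'a3']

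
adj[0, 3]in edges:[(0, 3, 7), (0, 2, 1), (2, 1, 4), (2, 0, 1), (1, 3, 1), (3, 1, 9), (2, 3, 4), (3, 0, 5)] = 7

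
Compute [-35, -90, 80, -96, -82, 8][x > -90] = [-35, 80, -82, 8]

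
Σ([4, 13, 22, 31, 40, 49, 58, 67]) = 284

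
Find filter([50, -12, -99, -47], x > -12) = [50]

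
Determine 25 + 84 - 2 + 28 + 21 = 156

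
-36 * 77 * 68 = -188496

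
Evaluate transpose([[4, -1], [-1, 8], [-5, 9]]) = [[4, -1, -5], [-1, 8, 9]]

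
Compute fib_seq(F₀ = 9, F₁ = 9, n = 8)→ [9, 9, 18, 27, 45, 72, 117, 189]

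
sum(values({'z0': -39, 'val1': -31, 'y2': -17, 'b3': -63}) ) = (-39) + (-31) + (-17) + (-63)
= -150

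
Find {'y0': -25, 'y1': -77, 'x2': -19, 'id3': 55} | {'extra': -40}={'y0': -25, 'y1': -77, 'x2': -19, 'id3': 55, 'extra': -40}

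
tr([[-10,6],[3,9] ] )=-1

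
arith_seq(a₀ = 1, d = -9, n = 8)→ [1, -8, -17, -26, -35, -44, -53, -62]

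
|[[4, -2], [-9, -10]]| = -58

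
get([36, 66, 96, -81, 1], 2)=96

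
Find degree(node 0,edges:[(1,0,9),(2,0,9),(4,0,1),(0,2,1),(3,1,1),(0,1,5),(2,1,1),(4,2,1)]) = 5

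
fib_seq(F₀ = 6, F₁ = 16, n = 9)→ F_2 = F_1 + F_0 = 22
F_3 = F_2 + F_1 = 38
F_4 = F_3 + F_2 = 60
...
= [6, 16, 22, 38, 60, 98, 158, 256, 414]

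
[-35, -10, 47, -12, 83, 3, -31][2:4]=[47, -12]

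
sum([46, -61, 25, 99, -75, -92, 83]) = 46 + (-61) + 25 + 99 + (-75) + (-92) + 83
= 25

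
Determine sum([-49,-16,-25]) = -90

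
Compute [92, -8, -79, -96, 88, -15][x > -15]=keep x where x > -15: 92✓, -8✓, -79✗, -96✗, 88✓, -15✗
= [92, -8, 88]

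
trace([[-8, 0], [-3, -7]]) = -15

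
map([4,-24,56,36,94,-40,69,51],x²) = (4)²=16, (-24)²=576, (56)²=3136, (36)²=1296, (94)²=8836, (-40)²=1600, (69)²=4761, (51)²=2601
= [16, 576, 3136, 1296, 8836, 1600, 4761, 2601]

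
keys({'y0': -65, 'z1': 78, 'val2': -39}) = ['y0', 'z1', 'val2']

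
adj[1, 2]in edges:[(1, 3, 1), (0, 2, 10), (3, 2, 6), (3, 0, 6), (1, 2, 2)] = 2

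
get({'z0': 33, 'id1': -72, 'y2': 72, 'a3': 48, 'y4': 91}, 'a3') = 48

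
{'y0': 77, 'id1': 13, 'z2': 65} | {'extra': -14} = {'y0': 77, 'id1': 13, 'z2': 65, 'extra': -14}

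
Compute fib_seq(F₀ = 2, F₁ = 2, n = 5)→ [2, 2, 4, 6, 10]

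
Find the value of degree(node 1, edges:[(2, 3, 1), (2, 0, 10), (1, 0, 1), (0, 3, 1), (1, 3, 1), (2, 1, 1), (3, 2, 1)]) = 3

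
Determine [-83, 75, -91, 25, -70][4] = -70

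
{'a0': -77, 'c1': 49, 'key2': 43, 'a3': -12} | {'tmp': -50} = {'a0': -77, 'c1': 49, 'key2': 43, 'a3': -12, 'tmp': -50}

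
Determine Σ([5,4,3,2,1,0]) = 15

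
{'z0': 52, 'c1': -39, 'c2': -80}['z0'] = 52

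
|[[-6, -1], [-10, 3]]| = (-6)*(3) - (-1)*(-10)
= -28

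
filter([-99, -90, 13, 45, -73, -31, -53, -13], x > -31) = keep x where x > -31: -99✗, -90✗, 13✓, 45✓, -73✗, -31✗, -53✗, -13✓
= [13, 45, -13]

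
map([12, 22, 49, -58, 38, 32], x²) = (12)²=144, (22)²=484, (49)²=2401, (-58)²=3364, (38)²=1444, (32)²=1024
= [144, 484, 2401, 3364, 1444, 1024]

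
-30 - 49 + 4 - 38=-113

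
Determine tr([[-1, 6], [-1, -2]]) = -3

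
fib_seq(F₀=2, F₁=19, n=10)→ F_2 = F_1 + F_0 = 21
F_3 = F_2 + F_1 = 40
F_4 = F_3 + F_2 = 61
...
= [2, 19, 21, 40, 61, 101, 162, 263, 425, 688]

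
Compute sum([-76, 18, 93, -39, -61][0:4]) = -4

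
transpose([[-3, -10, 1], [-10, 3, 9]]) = [[-3, -10], [-10, 3], [1, 9]]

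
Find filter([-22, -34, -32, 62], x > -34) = [-22, -32, 62]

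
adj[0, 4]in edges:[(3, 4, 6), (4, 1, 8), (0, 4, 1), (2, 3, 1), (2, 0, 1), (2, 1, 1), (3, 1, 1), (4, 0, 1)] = 1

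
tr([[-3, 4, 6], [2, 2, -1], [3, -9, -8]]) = -9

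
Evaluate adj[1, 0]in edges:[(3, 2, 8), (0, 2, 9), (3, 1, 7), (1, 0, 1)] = 1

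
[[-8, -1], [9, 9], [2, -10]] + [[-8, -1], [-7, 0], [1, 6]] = [[-16, -2], [2, 9], [3, -4]]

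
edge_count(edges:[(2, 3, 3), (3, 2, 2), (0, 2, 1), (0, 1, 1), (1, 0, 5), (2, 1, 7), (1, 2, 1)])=7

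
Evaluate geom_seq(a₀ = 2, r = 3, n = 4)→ [2, 6, 18, 54]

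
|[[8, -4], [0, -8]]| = -64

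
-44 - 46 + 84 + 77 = 71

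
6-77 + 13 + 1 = -57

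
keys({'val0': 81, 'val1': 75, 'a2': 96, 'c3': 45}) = ['val0', 'val1', 'a2', 'c3']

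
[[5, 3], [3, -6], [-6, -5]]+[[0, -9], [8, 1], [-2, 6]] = [[5, -6], [11, -5], [-8, 1]]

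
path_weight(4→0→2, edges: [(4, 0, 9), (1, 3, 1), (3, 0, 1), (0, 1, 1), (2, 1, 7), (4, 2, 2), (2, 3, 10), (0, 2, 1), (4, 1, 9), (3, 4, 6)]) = 10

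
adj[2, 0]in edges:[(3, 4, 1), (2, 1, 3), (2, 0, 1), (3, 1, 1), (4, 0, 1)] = 1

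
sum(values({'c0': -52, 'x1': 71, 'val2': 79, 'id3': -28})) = (-52) + 71 + 79 + (-28)
= 70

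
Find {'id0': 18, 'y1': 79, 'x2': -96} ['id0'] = 18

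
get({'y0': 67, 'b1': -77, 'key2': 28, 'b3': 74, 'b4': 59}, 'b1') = -77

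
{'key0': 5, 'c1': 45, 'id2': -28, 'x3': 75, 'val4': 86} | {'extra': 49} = {'key0': 5, 'c1': 45, 'id2': -28, 'x3': 75, 'val4': 86, 'extra': 49}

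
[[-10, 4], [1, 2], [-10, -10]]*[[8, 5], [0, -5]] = C[0][0] = (-10)*(8) + (4)*(0) = -80
C[0][1] = (-10)*(5) + (4)*(-5) = -70
C[1][0] = (1)*(8) + (2)*(0) = 8
C[1][1] = (1)*(5) + (2)*(-5) = -5
C[2][0] = (-10)*(8) + (-10)*(0) = -80
C[2][1] = (-10)*(5) + (-10)*(-5) = 0
= [[-80, -70], [8, -5], [-80, 0]]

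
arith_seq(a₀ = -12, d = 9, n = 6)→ a_0 = -12 + 0*9 = -12
a_1 = -12 + 1*9 = -3
a_2 = -12 + 2*9 = 6
...
= [-12, -3, 6, 15, 24, 33]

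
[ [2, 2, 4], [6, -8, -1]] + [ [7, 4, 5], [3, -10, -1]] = [[9, 6, 9], [9, -18, -2]]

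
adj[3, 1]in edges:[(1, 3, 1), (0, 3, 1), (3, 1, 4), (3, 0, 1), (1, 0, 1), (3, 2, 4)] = 4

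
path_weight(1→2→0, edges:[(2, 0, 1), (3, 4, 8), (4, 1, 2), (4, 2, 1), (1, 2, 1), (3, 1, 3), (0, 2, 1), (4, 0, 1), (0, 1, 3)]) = 2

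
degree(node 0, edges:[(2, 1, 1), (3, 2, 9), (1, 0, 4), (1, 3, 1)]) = incident: (1,0)
= 1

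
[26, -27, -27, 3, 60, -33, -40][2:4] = [-27, 3]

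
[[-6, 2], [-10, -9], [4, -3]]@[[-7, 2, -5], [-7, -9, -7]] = C[0][0] = (-6)*(-7) + (2)*(-7) = 28
C[0][1] = (-6)*(2) + (2)*(-9) = -30
C[0][2] = (-6)*(-5) + (2)*(-7) = 16
C[1][0] = (-10)*(-7) + (-9)*(-7) = 133
C[1][1] = (-10)*(2) + (-9)*(-9) = 61
C[1][2] = (-10)*(-5) + (-9)*(-7) = 113
... (3 more cells)
= [[28, -30, 16], [133, 61, 113], [-7, 35, 1]]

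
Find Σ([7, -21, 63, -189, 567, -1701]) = 7 + -21 + 63 + -189 + 567 + -1701
= -1274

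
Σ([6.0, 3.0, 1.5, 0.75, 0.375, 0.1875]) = 6.0 + 3.0 + 1.5 + 0.75 + 0.375 + 0.1875
= 11.8125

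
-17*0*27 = 0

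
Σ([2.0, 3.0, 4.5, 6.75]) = 16.25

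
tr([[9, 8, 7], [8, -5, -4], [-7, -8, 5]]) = diagonal: 9 + (-5) + 5
= 9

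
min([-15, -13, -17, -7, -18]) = -18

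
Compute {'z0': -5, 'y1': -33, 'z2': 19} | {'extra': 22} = {'z0': -5, 'y1': -33, 'z2': 19, 'extra': 22}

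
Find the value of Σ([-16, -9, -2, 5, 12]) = (-16) + (-9) + (-2) + 5 + 12
= -10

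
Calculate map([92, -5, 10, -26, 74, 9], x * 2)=[184, -10, 20, -52, 148, 18]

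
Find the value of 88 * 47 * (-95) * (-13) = 5107960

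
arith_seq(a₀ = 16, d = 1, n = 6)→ a_0 = 16 + 0*1 = 16
a_1 = 16 + 1*1 = 17
a_2 = 16 + 2*1 = 18
...
= [16, 17, 18, 19, 20, 21]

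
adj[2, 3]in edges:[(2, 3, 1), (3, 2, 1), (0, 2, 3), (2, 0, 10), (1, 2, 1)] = 1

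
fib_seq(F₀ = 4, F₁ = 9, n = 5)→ F_2 = F_1 + F_0 = 13
F_3 = F_2 + F_1 = 22
F_4 = F_3 + F_2 = 35
= [4, 9, 13, 22, 35]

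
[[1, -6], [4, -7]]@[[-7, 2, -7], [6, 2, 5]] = [[-43, -10, -37], [-70, -6, -63]]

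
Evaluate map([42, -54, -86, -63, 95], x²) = [1764, 2916, 7396, 3969, 9025]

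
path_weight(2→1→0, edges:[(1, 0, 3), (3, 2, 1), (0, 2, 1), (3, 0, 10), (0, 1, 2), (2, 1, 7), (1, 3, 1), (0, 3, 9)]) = w(2→1)=7 + w(1→0)=3
= 10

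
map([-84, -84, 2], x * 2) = -84*2=-168, -84*2=-168, 2*2=4
= [-168, -168, 4]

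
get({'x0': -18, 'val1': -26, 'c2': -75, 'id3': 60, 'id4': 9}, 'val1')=-26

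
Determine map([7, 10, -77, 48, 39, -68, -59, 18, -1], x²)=[49, 100, 5929, 2304, 1521, 4624, 3481, 324, 1]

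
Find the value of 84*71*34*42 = 8516592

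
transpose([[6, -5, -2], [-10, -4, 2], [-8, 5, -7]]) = [[6, -10, -8], [-5, -4, 5], [-2, 2, -7]]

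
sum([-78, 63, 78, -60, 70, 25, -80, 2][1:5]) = 151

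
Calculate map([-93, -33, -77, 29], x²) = (-93)²=8649, (-33)²=1089, (-77)²=5929, (29)²=841
= [8649, 1089, 5929, 841]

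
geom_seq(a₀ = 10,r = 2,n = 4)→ [10, 20, 40, 80]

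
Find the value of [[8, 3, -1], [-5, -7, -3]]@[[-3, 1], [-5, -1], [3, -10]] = C[0][0] = (8)*(-3) + (3)*(-5) + (-1)*(3) = -42
C[0][1] = (8)*(1) + (3)*(-1) + (-1)*(-10) = 15
C[1][0] = (-5)*(-3) + (-7)*(-5) + (-3)*(3) = 41
C[1][1] = (-5)*(1) + (-7)*(-1) + (-3)*(-10) = 32
= [[-42, 15], [41, 32]]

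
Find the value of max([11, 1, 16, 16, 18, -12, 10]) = 18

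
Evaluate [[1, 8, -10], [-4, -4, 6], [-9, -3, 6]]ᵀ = [[1, -4, -9], [8, -4, -3], [-10, 6, 6]]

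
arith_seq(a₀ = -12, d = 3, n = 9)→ [-12, -9, -6, -3, 0, 3, 6, 9, 12]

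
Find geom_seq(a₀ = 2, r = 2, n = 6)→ [2, 4, 8, 16, 32, 64]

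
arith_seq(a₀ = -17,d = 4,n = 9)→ [-17, -13, -9, -5, -1, 3, 7, 11, 15]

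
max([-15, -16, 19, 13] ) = 19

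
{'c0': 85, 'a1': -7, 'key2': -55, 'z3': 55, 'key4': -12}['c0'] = 85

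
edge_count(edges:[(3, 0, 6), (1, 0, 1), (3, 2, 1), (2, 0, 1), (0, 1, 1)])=5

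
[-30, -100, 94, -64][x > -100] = [-30, 94, -64]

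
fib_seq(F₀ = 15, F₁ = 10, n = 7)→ [15, 10, 25, 35, 60, 95, 155]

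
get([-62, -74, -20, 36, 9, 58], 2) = -20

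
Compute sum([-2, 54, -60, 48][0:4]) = 40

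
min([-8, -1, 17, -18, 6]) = -18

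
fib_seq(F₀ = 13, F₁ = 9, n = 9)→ F_2 = F_1 + F_0 = 22
F_3 = F_2 + F_1 = 31
F_4 = F_3 + F_2 = 53
...
= [13, 9, 22, 31, 53, 84, 137, 221, 358]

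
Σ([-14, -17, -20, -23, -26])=(-14) + (-17) + (-20) + (-23) + (-26)
= -100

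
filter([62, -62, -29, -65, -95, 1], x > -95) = keep x where x > -95: 62✓, -62✓, -29✓, -65✓, -95✗, 1✓
= [62, -62, -29, -65, 1]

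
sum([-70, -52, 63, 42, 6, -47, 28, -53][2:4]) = slice → [63, 42]
63 + 42
= 105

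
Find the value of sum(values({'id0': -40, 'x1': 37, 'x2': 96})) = (-40) + 37 + 96
= 93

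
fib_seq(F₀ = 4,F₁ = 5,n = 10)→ [4, 5, 9, 14, 23, 37, 60, 97, 157, 254]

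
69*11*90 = 68310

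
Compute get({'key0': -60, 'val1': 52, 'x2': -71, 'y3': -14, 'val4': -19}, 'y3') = -14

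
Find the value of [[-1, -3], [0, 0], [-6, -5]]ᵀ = [[-1, 0, -6], [-3, 0, -5]]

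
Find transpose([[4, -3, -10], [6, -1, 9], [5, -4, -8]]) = [[4, 6, 5], [-3, -1, -4], [-10, 9, -8]]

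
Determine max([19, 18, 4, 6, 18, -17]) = 19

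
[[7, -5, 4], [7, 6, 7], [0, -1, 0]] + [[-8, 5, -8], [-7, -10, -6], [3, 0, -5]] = [[-1, 0, -4], [0, -4, 1], [3, -1, -5]]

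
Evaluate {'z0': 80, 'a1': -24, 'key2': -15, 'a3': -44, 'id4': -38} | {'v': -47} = {'z0': 80, 'a1': -24, 'key2': -15, 'a3': -44, 'id4': -38, 'v': -47}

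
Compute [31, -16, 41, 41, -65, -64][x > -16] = keep x where x > -16: 31✓, -16✗, 41✓, 41✓, -65✗, -64✗
= [31, 41, 41]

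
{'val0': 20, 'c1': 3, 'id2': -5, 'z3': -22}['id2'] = -5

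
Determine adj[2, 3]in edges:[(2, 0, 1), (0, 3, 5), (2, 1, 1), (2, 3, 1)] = 1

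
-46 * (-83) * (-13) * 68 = -3375112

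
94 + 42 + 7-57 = 86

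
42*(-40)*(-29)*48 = 2338560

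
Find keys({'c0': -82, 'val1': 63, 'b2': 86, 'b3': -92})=['c0', 'val1', 'b2', 'b3']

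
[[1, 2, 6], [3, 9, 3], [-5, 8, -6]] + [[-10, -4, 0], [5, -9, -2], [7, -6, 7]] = [[-9, -2, 6], [8, 0, 1], [2, 2, 1]]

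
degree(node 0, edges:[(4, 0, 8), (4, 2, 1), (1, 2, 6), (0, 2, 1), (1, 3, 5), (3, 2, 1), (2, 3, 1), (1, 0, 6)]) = incident: (4,0), (0,2), (1,0)
= 3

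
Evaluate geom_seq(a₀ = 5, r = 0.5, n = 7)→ [5.0, 2.5, 1.25, 0.625, 0.3125, 0.15625, 0.078125]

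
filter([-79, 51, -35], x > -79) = keep x where x > -79: -79✗, 51✓, -35✓
= [51, -35]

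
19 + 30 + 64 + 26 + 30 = 169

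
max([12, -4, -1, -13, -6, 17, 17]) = 17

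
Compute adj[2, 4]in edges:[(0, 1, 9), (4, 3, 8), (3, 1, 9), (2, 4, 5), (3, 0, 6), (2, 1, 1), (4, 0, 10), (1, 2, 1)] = 5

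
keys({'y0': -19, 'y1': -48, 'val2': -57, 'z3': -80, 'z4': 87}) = ['y0', 'y1', 'val2', 'z3', 'z4']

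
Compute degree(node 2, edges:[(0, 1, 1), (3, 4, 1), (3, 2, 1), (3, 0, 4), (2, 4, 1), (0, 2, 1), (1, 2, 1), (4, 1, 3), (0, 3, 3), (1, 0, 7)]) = 4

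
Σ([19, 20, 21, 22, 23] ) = 105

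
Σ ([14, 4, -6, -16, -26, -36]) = 14 + 4 + (-6) + (-16) + (-26) + (-36)
= -66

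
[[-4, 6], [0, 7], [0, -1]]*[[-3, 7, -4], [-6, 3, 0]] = C[0][0] = (-4)*(-3) + (6)*(-6) = -24
C[0][1] = (-4)*(7) + (6)*(3) = -10
C[0][2] = (-4)*(-4) + (6)*(0) = 16
C[1][0] = (0)*(-3) + (7)*(-6) = -42
C[1][1] = (0)*(7) + (7)*(3) = 21
C[1][2] = (0)*(-4) + (7)*(0) = 0
... (3 more cells)
= [[-24, -10, 16], [-42, 21, 0], [6, -3, 0]]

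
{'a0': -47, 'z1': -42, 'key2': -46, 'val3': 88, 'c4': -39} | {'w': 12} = {'a0': -47, 'z1': -42, 'key2': -46, 'val3': 88, 'c4': -39, 'w': 12}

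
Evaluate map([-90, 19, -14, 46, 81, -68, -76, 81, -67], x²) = [8100, 361, 196, 2116, 6561, 4624, 5776, 6561, 4489]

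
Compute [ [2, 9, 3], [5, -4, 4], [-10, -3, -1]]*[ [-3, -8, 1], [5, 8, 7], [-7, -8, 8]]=[[18, 32, 89], [-63, -104, 9], [22, 64, -39]]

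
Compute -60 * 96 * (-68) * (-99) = -38776320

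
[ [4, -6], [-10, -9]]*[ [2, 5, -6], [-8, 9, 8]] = C[0][0] = (4)*(2) + (-6)*(-8) = 56
C[0][1] = (4)*(5) + (-6)*(9) = -34
C[0][2] = (4)*(-6) + (-6)*(8) = -72
C[1][0] = (-10)*(2) + (-9)*(-8) = 52
C[1][1] = (-10)*(5) + (-9)*(9) = -131
C[1][2] = (-10)*(-6) + (-9)*(8) = -12
= [[56, -34, -72], [52, -131, -12]]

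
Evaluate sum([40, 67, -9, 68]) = 40 + 67 + (-9) + 68
= 166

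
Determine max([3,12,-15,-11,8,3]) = 12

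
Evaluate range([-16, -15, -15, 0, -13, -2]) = 16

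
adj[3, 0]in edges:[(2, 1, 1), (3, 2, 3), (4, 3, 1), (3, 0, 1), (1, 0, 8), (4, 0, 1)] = 1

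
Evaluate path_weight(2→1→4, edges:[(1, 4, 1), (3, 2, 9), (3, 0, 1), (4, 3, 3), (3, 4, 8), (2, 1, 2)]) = 3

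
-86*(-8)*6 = 4128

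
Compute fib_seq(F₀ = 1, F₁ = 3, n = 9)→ F_2 = F_1 + F_0 = 4
F_3 = F_2 + F_1 = 7
F_4 = F_3 + F_2 = 11
...
= [1, 3, 4, 7, 11, 18, 29, 47, 76]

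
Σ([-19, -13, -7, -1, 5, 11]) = (-19) + (-13) + (-7) + (-1) + 5 + 11
= -24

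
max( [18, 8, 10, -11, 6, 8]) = 18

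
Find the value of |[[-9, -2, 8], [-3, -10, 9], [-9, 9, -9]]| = -801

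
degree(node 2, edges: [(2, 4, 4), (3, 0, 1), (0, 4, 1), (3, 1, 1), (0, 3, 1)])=1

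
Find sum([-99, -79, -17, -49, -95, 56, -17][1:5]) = -240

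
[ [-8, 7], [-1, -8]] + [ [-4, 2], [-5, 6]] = [[-12, 9], [-6, -2]]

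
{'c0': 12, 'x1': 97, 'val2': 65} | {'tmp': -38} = {'c0': 12, 'x1': 97, 'val2': 65, 'tmp': -38}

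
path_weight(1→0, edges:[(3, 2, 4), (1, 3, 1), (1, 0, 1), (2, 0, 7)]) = w(1→0)=1
= 1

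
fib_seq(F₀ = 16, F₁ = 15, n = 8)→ F_2 = F_1 + F_0 = 31
F_3 = F_2 + F_1 = 46
F_4 = F_3 + F_2 = 77
...
= [16, 15, 31, 46, 77, 123, 200, 323]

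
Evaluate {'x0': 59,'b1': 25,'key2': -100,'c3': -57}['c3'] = -57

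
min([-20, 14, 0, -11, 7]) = -20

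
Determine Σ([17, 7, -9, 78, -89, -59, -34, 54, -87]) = -122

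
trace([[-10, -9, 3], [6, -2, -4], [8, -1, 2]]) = -10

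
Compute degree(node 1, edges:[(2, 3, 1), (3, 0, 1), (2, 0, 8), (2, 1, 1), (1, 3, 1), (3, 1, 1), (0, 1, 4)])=4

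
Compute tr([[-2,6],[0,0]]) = diagonal: (-2) + 0
= -2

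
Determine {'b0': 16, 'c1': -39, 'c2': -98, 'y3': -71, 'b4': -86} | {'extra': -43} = {'b0': 16, 'c1': -39, 'c2': -98, 'y3': -71, 'b4': -86, 'extra': -43}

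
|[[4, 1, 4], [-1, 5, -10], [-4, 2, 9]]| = 381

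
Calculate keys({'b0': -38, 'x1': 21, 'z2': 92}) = ['b0', 'x1', 'z2']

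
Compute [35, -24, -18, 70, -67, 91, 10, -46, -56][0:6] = [35, -24, -18, 70, -67, 91]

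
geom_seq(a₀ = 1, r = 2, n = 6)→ [1, 2, 4, 8, 16, 32]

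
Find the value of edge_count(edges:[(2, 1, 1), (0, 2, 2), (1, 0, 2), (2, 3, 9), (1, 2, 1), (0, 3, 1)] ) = 6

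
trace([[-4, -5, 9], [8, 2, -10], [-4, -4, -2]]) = -4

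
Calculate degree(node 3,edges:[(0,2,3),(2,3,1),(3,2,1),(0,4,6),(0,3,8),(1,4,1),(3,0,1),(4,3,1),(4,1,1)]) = incident: (2,3), (3,2), (0,3), (3,0), (4,3)
= 5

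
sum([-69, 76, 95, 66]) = 168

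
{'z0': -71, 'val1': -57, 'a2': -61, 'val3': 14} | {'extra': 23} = {'z0': -71, 'val1': -57, 'a2': -61, 'val3': 14, 'extra': 23}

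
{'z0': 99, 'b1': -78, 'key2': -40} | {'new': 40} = {'z0': 99, 'b1': -78, 'key2': -40, 'new': 40}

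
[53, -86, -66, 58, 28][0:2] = [53, -86]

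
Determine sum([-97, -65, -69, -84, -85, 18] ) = (-97) + (-65) + (-69) + (-84) + (-85) + 18
= -382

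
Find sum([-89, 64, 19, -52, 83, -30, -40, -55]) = (-89) + 64 + 19 + (-52) + 83 + (-30) + (-40) + (-55)
= -100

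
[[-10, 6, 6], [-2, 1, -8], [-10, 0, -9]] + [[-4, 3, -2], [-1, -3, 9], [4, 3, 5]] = [[-14, 9, 4], [-3, -2, 1], [-6, 3, -4]]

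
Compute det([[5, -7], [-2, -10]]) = (5)*(-10) - (-7)*(-2)
= -64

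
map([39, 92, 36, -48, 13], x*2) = [78, 184, 72, -96, 26]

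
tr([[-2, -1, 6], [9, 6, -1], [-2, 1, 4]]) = 8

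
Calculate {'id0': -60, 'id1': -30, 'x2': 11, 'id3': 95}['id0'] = -60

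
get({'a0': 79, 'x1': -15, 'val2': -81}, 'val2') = -81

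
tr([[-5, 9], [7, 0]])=-5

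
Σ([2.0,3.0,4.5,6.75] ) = 2.0 + 3.0 + 4.5 + 6.75
= 16.25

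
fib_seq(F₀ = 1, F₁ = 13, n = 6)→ [1, 13, 14, 27, 41, 68]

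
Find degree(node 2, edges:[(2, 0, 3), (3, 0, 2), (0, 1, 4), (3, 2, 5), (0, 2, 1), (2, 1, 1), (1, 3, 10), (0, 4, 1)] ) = 4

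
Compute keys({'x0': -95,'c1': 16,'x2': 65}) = ['x0', 'c1', 'x2']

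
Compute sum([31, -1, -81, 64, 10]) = 23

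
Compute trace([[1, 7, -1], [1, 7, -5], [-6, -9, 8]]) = diagonal: 1 + 7 + 8
= 16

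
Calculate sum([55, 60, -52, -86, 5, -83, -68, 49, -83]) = 55 + 60 + (-52) + (-86) + 5 + (-83) + (-68) + 49 + (-83)
= -203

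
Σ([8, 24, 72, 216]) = 320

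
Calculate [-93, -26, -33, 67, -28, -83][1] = -26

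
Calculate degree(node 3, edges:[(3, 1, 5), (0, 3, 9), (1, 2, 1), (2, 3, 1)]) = incident: (3,1), (0,3), (2,3)
= 3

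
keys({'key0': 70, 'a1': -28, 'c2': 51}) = ['key0', 'a1', 'c2']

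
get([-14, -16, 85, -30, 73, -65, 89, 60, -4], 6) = 89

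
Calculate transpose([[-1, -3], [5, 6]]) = [[-1, 5], [-3, 6]]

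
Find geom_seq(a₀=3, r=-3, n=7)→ a_0 = 3*(-3)^0 = 3
a_1 = 3*(-3)^1 = -9
a_2 = 3*(-3)^2 = 27
...
= [3, -9, 27, -81, 243, -729, 2187]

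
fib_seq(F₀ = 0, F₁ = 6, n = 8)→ [0, 6, 6, 12, 18, 30, 48, 78]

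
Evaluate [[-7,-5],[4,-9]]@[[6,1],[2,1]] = [[-52, -12], [6, -5]]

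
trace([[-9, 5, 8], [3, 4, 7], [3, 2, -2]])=diagonal: (-9) + 4 + (-2)
= -7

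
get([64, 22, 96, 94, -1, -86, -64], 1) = 22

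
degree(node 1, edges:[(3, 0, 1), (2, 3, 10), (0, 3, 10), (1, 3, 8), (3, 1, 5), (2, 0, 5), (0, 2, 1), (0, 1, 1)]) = 3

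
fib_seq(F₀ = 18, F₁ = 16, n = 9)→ F_2 = F_1 + F_0 = 34
F_3 = F_2 + F_1 = 50
F_4 = F_3 + F_2 = 84
...
= [18, 16, 34, 50, 84, 134, 218, 352, 570]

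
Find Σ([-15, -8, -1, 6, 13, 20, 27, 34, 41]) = 117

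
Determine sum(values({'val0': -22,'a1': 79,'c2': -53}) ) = 4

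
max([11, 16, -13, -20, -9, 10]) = 16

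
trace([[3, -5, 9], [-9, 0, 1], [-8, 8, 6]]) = diagonal: 3 + 0 + 6
= 9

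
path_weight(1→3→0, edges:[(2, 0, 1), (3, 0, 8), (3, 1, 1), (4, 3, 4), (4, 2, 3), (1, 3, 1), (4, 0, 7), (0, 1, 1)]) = w(1→3)=1 + w(3→0)=8
= 9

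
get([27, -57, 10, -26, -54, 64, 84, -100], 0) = 27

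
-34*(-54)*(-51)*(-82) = 7678152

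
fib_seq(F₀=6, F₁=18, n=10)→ F_2 = F_1 + F_0 = 24
F_3 = F_2 + F_1 = 42
F_4 = F_3 + F_2 = 66
...
= [6, 18, 24, 42, 66, 108, 174, 282, 456, 738]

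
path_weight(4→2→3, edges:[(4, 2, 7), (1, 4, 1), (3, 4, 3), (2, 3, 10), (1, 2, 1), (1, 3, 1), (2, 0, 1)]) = 17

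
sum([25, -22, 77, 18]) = 25 + (-22) + 77 + 18
= 98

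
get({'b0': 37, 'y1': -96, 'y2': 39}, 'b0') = 37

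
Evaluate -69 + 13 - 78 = -134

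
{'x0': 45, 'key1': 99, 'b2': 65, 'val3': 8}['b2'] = 65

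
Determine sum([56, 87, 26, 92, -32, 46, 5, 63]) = 343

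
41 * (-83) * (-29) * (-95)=-9375265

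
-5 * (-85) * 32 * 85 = 1156000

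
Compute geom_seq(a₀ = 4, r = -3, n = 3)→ a_0 = 4*(-3)^0 = 4
a_1 = 4*(-3)^1 = -12
a_2 = 4*(-3)^2 = 36
= [4, -12, 36]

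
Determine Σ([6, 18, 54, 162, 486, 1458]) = 6 + 18 + 54 + 162 + 486 + 1458
= 2184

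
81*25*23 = 46575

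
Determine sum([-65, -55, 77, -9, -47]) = -99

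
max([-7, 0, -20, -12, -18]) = 0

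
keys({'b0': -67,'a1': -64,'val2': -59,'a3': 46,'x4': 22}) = ['b0', 'a1', 'val2', 'a3', 'x4']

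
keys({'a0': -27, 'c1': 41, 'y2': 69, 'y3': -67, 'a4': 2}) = ['a0', 'c1', 'y2', 'y3', 'a4']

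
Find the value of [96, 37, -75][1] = 37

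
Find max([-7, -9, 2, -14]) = 2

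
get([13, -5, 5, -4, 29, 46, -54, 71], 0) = 13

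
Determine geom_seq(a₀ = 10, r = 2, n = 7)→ [10, 20, 40, 80, 160, 320, 640]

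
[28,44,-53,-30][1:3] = [44, -53]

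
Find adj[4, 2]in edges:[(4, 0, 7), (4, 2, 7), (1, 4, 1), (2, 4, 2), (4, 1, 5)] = 7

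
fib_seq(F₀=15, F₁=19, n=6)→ F_2 = F_1 + F_0 = 34
F_3 = F_2 + F_1 = 53
F_4 = F_3 + F_2 = 87
...
= [15, 19, 34, 53, 87, 140]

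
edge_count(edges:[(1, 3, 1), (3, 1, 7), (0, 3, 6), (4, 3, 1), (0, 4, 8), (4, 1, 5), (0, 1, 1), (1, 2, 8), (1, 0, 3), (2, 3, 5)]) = 10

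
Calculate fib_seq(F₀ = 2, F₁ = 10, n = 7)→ [2, 10, 12, 22, 34, 56, 90]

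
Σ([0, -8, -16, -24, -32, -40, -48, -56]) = 0 + (-8) + (-16) + (-24) + (-32) + (-40) + (-48) + (-56)
= -224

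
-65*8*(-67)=34840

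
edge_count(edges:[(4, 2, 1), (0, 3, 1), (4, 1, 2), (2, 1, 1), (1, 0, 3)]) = 5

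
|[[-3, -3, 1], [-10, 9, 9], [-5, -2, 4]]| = -82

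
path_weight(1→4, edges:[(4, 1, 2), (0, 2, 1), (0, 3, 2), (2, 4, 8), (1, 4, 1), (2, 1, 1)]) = w(1→4)=1
= 1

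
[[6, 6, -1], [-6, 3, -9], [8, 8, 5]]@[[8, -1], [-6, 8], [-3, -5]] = [[15, 47], [-39, 75], [1, 31]]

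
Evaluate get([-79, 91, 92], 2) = 92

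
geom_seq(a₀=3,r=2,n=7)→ [3, 6, 12, 24, 48, 96, 192]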